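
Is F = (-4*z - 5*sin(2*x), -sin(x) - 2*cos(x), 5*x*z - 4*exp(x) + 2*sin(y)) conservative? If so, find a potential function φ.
No, ∇×F = (2*cos(y), -5*z + 4*exp(x) - 4, 2*sin(x) - cos(x)) ≠ 0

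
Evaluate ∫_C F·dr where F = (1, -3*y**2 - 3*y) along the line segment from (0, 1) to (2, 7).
-412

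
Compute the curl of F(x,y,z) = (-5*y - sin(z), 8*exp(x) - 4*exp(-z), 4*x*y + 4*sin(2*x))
(4*x - 4*exp(-z), -4*y - 8*cos(2*x) - cos(z), 8*exp(x) + 5)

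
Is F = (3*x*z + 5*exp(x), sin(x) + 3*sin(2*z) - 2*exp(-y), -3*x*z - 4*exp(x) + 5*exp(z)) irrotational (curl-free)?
No, ∇×F = (-6*cos(2*z), 3*x + 3*z + 4*exp(x), cos(x))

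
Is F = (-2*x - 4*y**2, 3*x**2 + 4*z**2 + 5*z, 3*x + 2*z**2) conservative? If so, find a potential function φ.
No, ∇×F = (-8*z - 5, -3, 6*x + 8*y) ≠ 0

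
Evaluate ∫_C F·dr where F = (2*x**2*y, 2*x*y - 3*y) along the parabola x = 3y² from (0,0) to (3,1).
108/7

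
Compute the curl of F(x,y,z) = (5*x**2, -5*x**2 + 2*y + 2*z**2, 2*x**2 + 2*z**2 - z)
(-4*z, -4*x, -10*x)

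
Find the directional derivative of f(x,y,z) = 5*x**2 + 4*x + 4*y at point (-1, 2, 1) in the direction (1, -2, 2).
-14/3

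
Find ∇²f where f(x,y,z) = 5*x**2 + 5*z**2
20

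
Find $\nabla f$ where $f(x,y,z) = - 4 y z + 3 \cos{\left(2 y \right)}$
(0, -4*z - 6*sin(2*y), -4*y)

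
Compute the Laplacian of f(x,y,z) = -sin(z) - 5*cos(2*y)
sin(z) + 20*cos(2*y)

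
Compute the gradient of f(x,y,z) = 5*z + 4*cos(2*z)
(0, 0, 5 - 8*sin(2*z))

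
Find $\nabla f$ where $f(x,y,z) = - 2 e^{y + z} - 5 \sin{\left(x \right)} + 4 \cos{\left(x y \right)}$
(-4*y*sin(x*y) - 5*cos(x), -4*x*sin(x*y) - 2*exp(y + z), -2*exp(y + z))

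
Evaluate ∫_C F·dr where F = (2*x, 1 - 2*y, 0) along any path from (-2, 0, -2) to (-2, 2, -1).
-2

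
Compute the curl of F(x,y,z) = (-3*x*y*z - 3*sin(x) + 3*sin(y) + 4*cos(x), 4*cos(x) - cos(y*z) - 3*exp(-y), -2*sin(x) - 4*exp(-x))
(-y*sin(y*z), -3*x*y + 2*cos(x) - 4*exp(-x), 3*x*z - 4*sin(x) - 3*cos(y))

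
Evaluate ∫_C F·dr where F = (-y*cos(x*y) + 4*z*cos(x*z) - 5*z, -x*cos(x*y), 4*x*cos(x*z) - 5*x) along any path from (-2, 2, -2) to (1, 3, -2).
-4*sin(2) - sin(3) - 5*sin(4) + 30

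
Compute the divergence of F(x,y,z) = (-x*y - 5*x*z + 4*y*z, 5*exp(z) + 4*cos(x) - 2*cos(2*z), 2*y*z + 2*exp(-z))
y - 5*z - 2*exp(-z)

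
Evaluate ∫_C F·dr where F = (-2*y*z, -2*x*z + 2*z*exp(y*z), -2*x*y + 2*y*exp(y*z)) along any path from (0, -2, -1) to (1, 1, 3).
-2*exp(2) - 6 + 2*exp(3)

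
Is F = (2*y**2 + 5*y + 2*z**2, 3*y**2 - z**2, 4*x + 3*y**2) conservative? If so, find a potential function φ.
No, ∇×F = (6*y + 2*z, 4*z - 4, -4*y - 5) ≠ 0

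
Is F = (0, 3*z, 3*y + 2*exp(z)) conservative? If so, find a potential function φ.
Yes, F is conservative. φ = 3*y*z + 2*exp(z)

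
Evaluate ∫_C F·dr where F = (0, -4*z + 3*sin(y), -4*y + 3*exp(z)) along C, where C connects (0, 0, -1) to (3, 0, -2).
3*(1 - E)*exp(-2)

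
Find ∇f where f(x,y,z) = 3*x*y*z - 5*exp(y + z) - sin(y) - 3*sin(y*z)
(3*y*z, 3*x*z - 3*z*cos(y*z) - 5*exp(y + z) - cos(y), 3*x*y - 3*y*cos(y*z) - 5*exp(y + z))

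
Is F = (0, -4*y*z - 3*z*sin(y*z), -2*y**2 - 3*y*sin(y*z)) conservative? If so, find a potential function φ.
Yes, F is conservative. φ = -2*y**2*z + 3*cos(y*z)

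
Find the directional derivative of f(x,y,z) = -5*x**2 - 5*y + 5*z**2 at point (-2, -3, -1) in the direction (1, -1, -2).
15*sqrt(6)/2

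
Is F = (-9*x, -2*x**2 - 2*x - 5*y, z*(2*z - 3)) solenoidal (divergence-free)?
No, ∇·F = 4*z - 17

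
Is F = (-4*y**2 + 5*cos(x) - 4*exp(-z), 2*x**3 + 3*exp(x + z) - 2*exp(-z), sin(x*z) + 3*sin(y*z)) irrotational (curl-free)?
No, ∇×F = ((3*(z*cos(y*z) - exp(x + z))*exp(z) - 2)*exp(-z), -z*cos(x*z) + 4*exp(-z), 6*x**2 + 8*y + 3*exp(x + z))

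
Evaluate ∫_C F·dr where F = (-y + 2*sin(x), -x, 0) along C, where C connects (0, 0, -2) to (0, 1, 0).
0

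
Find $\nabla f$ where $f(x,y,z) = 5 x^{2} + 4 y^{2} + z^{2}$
(10*x, 8*y, 2*z)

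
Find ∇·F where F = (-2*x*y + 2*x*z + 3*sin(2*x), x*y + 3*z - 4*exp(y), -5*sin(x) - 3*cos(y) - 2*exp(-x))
x - 2*y + 2*z - 4*exp(y) + 6*cos(2*x)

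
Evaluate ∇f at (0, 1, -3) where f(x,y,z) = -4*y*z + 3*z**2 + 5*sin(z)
(0, 12, -22 + 5*cos(3))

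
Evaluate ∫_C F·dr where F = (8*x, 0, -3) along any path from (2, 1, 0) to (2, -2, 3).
-9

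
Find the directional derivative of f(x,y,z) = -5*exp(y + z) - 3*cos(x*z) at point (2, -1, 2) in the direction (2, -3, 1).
sqrt(14)*(9*sin(4) + 5*E)/7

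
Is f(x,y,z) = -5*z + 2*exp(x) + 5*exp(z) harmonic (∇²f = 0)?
No, ∇²f = 2*exp(x) + 5*exp(z)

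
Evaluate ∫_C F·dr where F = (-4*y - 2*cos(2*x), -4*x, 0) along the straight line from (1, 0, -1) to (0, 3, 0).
sin(2)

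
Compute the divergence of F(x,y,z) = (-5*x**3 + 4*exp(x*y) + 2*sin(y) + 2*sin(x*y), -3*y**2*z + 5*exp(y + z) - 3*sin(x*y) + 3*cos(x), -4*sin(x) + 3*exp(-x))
-15*x**2 - 3*x*cos(x*y) - 6*y*z + 4*y*exp(x*y) + 2*y*cos(x*y) + 5*exp(y + z)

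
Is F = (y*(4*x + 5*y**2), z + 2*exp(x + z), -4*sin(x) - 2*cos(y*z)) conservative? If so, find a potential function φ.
No, ∇×F = (2*z*sin(y*z) - 2*exp(x + z) - 1, 4*cos(x), -4*x - 15*y**2 + 2*exp(x + z)) ≠ 0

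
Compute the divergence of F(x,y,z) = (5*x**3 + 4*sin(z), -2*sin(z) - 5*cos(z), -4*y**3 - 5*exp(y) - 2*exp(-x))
15*x**2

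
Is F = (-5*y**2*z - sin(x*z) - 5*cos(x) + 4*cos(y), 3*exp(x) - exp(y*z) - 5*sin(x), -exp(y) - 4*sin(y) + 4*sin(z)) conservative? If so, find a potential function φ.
No, ∇×F = (y*exp(y*z) - exp(y) - 4*cos(y), -x*cos(x*z) - 5*y**2, 10*y*z + 3*exp(x) + 4*sin(y) - 5*cos(x)) ≠ 0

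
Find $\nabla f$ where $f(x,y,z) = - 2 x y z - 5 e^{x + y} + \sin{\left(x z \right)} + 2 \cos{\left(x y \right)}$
(-2*y*z - 2*y*sin(x*y) + z*cos(x*z) - 5*exp(x + y), -2*x*z - 2*x*sin(x*y) - 5*exp(x + y), x*(-2*y + cos(x*z)))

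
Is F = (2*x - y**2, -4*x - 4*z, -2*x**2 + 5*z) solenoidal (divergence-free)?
No, ∇·F = 7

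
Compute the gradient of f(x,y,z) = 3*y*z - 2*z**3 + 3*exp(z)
(0, 3*z, 3*y - 6*z**2 + 3*exp(z))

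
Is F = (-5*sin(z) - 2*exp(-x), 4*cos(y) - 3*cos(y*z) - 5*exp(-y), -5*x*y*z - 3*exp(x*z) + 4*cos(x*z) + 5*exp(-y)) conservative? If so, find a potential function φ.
No, ∇×F = (-5*x*z - 3*y*sin(y*z) - 5*exp(-y), 5*y*z + 3*z*exp(x*z) + 4*z*sin(x*z) - 5*cos(z), 0) ≠ 0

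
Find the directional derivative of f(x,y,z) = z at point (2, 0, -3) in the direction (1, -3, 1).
sqrt(11)/11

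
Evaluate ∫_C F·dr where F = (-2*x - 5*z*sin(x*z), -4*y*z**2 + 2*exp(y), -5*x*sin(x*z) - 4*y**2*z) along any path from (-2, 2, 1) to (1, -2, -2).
-21 - 4*sinh(2)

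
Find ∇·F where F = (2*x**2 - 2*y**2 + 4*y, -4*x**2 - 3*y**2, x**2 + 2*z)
4*x - 6*y + 2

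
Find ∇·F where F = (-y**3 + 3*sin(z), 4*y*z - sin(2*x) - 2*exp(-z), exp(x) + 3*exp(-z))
4*z - 3*exp(-z)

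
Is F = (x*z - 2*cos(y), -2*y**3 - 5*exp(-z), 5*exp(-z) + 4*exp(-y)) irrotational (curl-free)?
No, ∇×F = (-5*exp(-z) - 4*exp(-y), x, -2*sin(y))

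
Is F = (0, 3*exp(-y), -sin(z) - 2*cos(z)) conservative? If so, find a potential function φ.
Yes, F is conservative. φ = -2*sin(z) + cos(z) - 3*exp(-y)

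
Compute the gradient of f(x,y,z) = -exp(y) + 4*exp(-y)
(0, -exp(y) - 4*exp(-y), 0)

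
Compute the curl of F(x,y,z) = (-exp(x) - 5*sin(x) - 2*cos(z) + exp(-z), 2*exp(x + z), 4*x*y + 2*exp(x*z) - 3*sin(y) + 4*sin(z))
(4*x - 2*exp(x + z) - 3*cos(y), -4*y - 2*z*exp(x*z) + 2*sin(z) - exp(-z), 2*exp(x + z))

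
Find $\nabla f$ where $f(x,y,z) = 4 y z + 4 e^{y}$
(0, 4*z + 4*exp(y), 4*y)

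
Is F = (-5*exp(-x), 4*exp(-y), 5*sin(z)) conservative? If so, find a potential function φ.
Yes, F is conservative. φ = -5*cos(z) - 4*exp(-y) + 5*exp(-x)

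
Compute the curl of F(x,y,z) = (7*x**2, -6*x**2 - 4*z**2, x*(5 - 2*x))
(8*z, 4*x - 5, -12*x)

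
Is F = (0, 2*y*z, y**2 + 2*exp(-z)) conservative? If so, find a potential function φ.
Yes, F is conservative. φ = y**2*z - 2*exp(-z)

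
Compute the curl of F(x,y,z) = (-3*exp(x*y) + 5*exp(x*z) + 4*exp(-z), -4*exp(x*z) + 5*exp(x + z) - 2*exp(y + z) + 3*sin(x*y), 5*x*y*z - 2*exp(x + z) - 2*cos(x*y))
(5*x*z + 4*x*exp(x*z) + 2*x*sin(x*y) - 5*exp(x + z) + 2*exp(y + z), 5*x*exp(x*z) - 5*y*z - 2*y*sin(x*y) + 2*exp(x + z) - 4*exp(-z), 3*x*exp(x*y) + 3*y*cos(x*y) - 4*z*exp(x*z) + 5*exp(x + z))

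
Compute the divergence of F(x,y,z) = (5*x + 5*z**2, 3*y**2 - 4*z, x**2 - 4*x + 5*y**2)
6*y + 5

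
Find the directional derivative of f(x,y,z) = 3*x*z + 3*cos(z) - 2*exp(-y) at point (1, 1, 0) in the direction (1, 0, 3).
9*sqrt(10)/10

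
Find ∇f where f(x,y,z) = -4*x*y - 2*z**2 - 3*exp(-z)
(-4*y, -4*x, -4*z + 3*exp(-z))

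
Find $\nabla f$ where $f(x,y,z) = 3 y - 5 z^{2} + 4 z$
(0, 3, 4 - 10*z)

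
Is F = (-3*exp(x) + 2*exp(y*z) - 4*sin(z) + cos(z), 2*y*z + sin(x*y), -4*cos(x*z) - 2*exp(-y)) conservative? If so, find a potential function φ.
No, ∇×F = (-2*y + 2*exp(-y), 2*y*exp(y*z) - 4*z*sin(x*z) - sin(z) - 4*cos(z), y*cos(x*y) - 2*z*exp(y*z)) ≠ 0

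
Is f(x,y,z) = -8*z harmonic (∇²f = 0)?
Yes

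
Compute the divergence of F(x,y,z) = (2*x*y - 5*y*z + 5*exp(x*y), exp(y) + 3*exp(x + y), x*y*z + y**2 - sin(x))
x*y + 5*y*exp(x*y) + 2*y + exp(y) + 3*exp(x + y)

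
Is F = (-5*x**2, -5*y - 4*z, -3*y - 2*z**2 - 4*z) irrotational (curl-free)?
No, ∇×F = (1, 0, 0)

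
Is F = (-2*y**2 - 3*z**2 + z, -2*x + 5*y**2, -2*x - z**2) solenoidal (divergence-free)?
No, ∇·F = 10*y - 2*z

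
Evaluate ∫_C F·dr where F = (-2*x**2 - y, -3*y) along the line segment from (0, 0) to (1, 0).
-2/3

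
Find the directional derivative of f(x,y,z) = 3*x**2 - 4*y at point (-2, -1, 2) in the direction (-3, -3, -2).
24*sqrt(22)/11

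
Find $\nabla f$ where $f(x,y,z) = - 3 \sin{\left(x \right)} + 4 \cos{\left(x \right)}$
(-4*sin(x) - 3*cos(x), 0, 0)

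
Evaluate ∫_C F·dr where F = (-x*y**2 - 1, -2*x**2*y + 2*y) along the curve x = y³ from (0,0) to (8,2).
-164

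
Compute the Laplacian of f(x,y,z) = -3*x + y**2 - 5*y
2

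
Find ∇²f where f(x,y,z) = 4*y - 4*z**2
-8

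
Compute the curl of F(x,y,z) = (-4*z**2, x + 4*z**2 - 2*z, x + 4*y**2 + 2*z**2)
(8*y - 8*z + 2, -8*z - 1, 1)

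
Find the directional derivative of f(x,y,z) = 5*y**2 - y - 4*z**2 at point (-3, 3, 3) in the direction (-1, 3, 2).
39*sqrt(14)/14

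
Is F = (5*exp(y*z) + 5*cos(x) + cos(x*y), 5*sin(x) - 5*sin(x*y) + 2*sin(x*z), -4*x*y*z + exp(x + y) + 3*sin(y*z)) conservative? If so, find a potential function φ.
No, ∇×F = (-4*x*z - 2*x*cos(x*z) + 3*z*cos(y*z) + exp(x + y), 4*y*z + 5*y*exp(y*z) - exp(x + y), x*sin(x*y) - 5*y*cos(x*y) - 5*z*exp(y*z) + 2*z*cos(x*z) + 5*cos(x)) ≠ 0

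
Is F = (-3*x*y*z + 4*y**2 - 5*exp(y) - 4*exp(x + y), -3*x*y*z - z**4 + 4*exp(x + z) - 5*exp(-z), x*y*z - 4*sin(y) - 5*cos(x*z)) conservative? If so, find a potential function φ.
No, ∇×F = (3*x*y + x*z + 4*z**3 - 4*exp(x + z) - 4*cos(y) - 5*exp(-z), -3*x*y - y*z - 5*z*sin(x*z), 3*x*z - 3*y*z - 8*y + 5*exp(y) + 4*exp(x + y) + 4*exp(x + z)) ≠ 0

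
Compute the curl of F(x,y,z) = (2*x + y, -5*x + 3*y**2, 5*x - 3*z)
(0, -5, -6)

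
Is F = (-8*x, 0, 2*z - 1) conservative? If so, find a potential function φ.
Yes, F is conservative. φ = -4*x**2 + z**2 - z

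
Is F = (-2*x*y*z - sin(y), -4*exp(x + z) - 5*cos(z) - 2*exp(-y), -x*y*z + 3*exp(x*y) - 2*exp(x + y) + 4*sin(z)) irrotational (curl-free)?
No, ∇×F = (-x*z + 3*x*exp(x*y) - 2*exp(x + y) + 4*exp(x + z) - 5*sin(z), -2*x*y + y*z - 3*y*exp(x*y) + 2*exp(x + y), 2*x*z - 4*exp(x + z) + cos(y))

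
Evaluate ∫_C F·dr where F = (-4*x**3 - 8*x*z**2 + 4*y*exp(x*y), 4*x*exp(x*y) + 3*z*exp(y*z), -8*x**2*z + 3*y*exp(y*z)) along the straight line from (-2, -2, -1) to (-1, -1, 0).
-4*exp(4) - 3*exp(2) + 4*E + 34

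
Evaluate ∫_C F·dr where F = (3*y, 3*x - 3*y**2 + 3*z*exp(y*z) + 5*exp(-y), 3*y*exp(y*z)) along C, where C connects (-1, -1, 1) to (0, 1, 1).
-5 + 16*sinh(1)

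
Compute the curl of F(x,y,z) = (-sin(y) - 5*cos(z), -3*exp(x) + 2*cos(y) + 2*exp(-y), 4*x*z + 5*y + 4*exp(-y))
(5 - 4*exp(-y), -4*z + 5*sin(z), -3*exp(x) + cos(y))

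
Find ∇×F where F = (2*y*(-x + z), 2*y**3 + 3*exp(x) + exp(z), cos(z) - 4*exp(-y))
(-exp(z) + 4*exp(-y), 2*y, 2*x - 2*z + 3*exp(x))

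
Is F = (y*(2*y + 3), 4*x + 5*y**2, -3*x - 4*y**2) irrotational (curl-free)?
No, ∇×F = (-8*y, 3, 1 - 4*y)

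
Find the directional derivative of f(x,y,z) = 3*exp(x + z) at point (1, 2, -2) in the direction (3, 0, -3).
0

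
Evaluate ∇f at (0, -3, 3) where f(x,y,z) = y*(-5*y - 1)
(0, 29, 0)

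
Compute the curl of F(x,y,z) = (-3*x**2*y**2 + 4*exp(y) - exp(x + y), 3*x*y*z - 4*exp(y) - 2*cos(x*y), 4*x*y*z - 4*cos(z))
(x*(-3*y + 4*z), -4*y*z, 6*x**2*y + 3*y*z + 2*y*sin(x*y) - 4*exp(y) + exp(x + y))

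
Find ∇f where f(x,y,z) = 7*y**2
(0, 14*y, 0)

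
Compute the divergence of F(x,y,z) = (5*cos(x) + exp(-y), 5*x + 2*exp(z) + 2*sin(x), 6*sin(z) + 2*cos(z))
-5*sin(x) - 2*sin(z) + 6*cos(z)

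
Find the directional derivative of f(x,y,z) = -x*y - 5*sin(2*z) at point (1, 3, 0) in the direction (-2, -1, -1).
17*sqrt(6)/6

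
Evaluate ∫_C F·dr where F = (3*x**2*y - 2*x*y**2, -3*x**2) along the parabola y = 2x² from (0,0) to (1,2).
-47/15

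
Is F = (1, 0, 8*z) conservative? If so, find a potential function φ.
Yes, F is conservative. φ = x + 4*z**2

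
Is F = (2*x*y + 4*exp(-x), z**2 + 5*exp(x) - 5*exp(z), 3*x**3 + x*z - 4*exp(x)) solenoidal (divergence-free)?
No, ∇·F = x + 2*y - 4*exp(-x)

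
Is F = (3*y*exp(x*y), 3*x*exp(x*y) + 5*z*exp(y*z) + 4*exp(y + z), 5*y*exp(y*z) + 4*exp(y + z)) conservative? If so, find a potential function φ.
Yes, F is conservative. φ = 3*exp(x*y) + 5*exp(y*z) + 4*exp(y + z)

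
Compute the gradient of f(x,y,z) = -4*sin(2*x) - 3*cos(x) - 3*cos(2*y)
(3*sin(x) - 8*cos(2*x), 6*sin(2*y), 0)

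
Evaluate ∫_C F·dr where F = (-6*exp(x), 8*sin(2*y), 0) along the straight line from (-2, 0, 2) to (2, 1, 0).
-12*sinh(2) - 4*cos(2) + 4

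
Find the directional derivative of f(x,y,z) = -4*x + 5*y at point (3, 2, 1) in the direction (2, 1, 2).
-1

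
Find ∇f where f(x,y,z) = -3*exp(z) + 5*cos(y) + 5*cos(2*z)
(0, -5*sin(y), -3*exp(z) - 10*sin(2*z))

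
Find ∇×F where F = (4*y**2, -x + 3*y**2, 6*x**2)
(0, -12*x, -8*y - 1)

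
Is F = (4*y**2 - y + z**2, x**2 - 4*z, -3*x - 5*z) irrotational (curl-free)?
No, ∇×F = (4, 2*z + 3, 2*x - 8*y + 1)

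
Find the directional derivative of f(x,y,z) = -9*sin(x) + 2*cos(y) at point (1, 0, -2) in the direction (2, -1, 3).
-9*sqrt(14)*cos(1)/7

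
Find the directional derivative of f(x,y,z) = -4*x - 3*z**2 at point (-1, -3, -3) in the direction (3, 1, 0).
-6*sqrt(10)/5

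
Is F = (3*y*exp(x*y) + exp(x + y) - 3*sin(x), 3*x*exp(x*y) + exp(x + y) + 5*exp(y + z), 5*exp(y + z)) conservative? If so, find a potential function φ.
Yes, F is conservative. φ = 3*exp(x*y) + exp(x + y) + 5*exp(y + z) + 3*cos(x)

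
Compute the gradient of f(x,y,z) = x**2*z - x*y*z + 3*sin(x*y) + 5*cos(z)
(2*x*z - y*z + 3*y*cos(x*y), x*(-z + 3*cos(x*y)), x**2 - x*y - 5*sin(z))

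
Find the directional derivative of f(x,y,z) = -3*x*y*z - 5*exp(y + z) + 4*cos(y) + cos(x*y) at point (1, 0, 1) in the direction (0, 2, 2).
sqrt(2)*(-10*E - 3)/2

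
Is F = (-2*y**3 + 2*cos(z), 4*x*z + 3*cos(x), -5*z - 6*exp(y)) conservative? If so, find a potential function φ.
No, ∇×F = (-4*x - 6*exp(y), -2*sin(z), 6*y**2 + 4*z - 3*sin(x)) ≠ 0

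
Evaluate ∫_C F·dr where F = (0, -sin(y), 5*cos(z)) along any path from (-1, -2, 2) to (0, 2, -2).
-10*sin(2)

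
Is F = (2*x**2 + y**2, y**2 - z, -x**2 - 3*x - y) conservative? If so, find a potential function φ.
No, ∇×F = (0, 2*x + 3, -2*y) ≠ 0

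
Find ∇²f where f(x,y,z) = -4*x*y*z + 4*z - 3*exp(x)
-3*exp(x)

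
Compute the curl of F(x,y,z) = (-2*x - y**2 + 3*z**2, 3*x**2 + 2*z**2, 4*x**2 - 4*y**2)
(-8*y - 4*z, -8*x + 6*z, 6*x + 2*y)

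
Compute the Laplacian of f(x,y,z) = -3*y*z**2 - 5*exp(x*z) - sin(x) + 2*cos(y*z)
-5*x**2*exp(x*z) - 2*y**2*cos(y*z) - 6*y - 5*z**2*exp(x*z) - 2*z**2*cos(y*z) + sin(x)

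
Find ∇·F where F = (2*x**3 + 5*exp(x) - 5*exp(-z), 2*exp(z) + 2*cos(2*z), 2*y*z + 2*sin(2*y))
6*x**2 + 2*y + 5*exp(x)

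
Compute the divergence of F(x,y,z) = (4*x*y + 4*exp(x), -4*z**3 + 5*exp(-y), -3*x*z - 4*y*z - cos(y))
-3*x + 4*exp(x) - 5*exp(-y)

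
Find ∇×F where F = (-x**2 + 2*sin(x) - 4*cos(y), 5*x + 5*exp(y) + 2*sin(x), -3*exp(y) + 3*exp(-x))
(-3*exp(y), 3*exp(-x), -4*sin(y) + 2*cos(x) + 5)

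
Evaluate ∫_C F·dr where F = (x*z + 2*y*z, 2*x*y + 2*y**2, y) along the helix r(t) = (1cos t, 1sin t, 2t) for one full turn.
pi*(1 - 4*pi)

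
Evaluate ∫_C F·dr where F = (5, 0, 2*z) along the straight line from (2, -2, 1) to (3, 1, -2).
8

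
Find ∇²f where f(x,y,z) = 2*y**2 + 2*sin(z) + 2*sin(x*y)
-2*x**2*sin(x*y) - 2*y**2*sin(x*y) - 2*sin(z) + 4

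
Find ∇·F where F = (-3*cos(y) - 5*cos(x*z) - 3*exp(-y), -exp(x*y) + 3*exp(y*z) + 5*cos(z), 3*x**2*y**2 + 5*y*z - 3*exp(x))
-x*exp(x*y) + 5*y + 3*z*exp(y*z) + 5*z*sin(x*z)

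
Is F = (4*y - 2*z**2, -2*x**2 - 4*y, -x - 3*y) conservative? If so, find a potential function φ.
No, ∇×F = (-3, 1 - 4*z, -4*x - 4) ≠ 0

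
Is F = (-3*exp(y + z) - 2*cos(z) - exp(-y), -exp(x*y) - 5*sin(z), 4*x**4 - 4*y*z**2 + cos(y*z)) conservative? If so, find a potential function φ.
No, ∇×F = (-4*z**2 - z*sin(y*z) + 5*cos(z), -16*x**3 - 3*exp(y + z) + 2*sin(z), -y*exp(x*y) + 3*exp(y + z) - exp(-y)) ≠ 0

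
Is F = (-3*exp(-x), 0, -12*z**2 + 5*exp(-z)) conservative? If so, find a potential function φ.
Yes, F is conservative. φ = -4*z**3 - 5*exp(-z) + 3*exp(-x)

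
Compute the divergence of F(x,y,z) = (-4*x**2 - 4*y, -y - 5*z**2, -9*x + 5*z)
4 - 8*x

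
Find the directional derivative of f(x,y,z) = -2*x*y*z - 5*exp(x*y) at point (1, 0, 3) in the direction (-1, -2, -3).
11*sqrt(14)/7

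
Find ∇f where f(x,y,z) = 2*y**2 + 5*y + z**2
(0, 4*y + 5, 2*z)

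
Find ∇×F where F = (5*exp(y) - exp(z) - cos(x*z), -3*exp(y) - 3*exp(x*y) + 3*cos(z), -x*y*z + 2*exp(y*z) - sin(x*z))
(-x*z + 2*z*exp(y*z) + 3*sin(z), x*sin(x*z) + y*z + z*cos(x*z) - exp(z), -3*y*exp(x*y) - 5*exp(y))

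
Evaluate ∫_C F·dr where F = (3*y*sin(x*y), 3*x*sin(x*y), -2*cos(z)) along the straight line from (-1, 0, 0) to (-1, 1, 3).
-3*cos(1) - 2*sin(3) + 3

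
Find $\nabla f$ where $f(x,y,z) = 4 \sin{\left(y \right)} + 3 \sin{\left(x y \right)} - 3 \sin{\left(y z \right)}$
(3*y*cos(x*y), 3*x*cos(x*y) - 3*z*cos(y*z) + 4*cos(y), -3*y*cos(y*z))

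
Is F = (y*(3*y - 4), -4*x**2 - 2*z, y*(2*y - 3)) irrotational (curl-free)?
No, ∇×F = (4*y - 1, 0, -8*x - 6*y + 4)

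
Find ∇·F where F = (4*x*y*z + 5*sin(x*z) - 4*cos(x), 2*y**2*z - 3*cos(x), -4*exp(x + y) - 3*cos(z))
8*y*z + 5*z*cos(x*z) + 4*sin(x) + 3*sin(z)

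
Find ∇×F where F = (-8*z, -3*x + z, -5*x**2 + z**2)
(-1, 10*x - 8, -3)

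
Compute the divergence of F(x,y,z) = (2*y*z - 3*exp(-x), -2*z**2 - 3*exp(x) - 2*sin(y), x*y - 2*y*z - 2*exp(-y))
-2*y - 2*cos(y) + 3*exp(-x)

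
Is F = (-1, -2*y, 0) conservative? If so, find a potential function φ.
Yes, F is conservative. φ = -x - y**2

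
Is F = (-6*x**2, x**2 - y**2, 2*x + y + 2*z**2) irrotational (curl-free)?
No, ∇×F = (1, -2, 2*x)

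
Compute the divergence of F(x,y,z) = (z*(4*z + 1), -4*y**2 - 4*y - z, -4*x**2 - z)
-8*y - 5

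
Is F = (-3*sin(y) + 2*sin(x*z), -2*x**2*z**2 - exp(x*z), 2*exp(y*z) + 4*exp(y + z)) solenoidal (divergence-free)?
No, ∇·F = 2*y*exp(y*z) + 2*z*cos(x*z) + 4*exp(y + z)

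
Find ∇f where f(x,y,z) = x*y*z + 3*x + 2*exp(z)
(y*z + 3, x*z, x*y + 2*exp(z))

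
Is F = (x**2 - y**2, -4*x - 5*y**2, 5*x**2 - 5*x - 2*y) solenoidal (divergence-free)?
No, ∇·F = 2*x - 10*y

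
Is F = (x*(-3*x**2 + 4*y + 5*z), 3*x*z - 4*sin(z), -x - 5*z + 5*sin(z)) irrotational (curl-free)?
No, ∇×F = (-3*x + 4*cos(z), 5*x + 1, -4*x + 3*z)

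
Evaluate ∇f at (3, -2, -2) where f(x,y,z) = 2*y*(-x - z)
(4, -2, 4)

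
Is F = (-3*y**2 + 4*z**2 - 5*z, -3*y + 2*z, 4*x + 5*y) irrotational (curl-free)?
No, ∇×F = (3, 8*z - 9, 6*y)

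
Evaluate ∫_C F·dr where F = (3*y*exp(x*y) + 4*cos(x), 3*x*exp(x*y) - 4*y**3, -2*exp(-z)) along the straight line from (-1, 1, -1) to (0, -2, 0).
-10 - 2*E - 3*exp(-1) + 4*sin(1)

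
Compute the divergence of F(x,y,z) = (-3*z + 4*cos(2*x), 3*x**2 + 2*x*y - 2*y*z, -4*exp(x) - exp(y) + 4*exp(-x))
2*x - 2*z - 8*sin(2*x)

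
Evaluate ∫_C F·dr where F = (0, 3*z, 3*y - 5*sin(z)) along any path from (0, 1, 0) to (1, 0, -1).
-5 + 5*cos(1)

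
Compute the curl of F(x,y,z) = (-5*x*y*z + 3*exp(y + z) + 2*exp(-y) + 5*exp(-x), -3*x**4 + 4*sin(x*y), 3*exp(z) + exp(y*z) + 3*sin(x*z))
(z*exp(y*z), -5*x*y - 3*z*cos(x*z) + 3*exp(y + z), -12*x**3 + 5*x*z + 4*y*cos(x*y) - 3*exp(y + z) + 2*exp(-y))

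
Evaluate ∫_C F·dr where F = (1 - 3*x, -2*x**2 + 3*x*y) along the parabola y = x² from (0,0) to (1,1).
-3/10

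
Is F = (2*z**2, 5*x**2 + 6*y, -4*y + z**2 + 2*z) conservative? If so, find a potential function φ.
No, ∇×F = (-4, 4*z, 10*x) ≠ 0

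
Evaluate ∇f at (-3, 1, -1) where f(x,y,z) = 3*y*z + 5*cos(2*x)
(10*sin(6), -3, 3)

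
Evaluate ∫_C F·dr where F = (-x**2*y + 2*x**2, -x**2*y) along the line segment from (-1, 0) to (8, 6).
-1971/2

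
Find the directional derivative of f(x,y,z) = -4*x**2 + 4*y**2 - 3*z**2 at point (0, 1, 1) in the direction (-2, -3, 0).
-24*sqrt(13)/13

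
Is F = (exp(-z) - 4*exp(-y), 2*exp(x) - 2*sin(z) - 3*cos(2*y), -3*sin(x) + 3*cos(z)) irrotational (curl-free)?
No, ∇×F = (2*cos(z), 3*cos(x) - exp(-z), 2*exp(x) - 4*exp(-y))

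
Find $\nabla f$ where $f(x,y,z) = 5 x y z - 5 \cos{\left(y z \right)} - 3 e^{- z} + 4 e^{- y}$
(5*y*z, (5*z*(x + sin(y*z))*exp(y) - 4)*exp(-y), (5*y*(x + sin(y*z))*exp(z) + 3)*exp(-z))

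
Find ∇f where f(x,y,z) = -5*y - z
(0, -5, -1)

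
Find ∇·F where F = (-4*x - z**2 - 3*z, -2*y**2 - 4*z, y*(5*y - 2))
-4*y - 4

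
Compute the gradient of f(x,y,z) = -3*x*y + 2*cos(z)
(-3*y, -3*x, -2*sin(z))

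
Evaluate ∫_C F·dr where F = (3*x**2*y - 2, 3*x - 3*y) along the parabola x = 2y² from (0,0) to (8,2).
6102/7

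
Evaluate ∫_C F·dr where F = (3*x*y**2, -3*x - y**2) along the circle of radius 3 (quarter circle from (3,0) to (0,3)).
-279/4 - 27*pi/4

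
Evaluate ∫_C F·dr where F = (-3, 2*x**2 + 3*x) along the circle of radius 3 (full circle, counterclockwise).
27*pi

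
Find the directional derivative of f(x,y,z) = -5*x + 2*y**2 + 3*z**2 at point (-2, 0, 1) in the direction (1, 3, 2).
sqrt(14)/2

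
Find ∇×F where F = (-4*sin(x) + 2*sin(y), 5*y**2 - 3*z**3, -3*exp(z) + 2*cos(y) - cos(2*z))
(9*z**2 - 2*sin(y), 0, -2*cos(y))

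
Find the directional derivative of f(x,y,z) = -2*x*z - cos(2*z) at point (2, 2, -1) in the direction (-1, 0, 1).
-sqrt(2)*(sin(2) + 3)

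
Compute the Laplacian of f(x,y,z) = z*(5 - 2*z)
-4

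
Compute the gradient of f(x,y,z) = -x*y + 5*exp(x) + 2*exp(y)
(-y + 5*exp(x), -x + 2*exp(y), 0)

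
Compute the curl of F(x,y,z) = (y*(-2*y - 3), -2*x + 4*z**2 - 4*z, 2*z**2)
(4 - 8*z, 0, 4*y + 1)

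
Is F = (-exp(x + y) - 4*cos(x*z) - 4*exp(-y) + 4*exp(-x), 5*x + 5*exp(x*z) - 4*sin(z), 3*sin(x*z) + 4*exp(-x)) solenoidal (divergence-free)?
No, ∇·F = 3*x*cos(x*z) + 4*z*sin(x*z) - exp(x + y) - 4*exp(-x)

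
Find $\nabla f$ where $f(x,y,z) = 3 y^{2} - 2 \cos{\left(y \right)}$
(0, 6*y + 2*sin(y), 0)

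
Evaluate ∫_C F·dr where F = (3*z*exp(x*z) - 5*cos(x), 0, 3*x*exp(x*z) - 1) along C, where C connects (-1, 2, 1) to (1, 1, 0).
-10*sin(1) - 3*exp(-1) + 4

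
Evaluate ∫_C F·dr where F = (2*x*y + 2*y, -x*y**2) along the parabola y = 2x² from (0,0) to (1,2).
1/21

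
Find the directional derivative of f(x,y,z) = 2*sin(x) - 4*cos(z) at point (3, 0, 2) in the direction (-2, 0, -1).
-4*sqrt(5)*(cos(3) + sin(2))/5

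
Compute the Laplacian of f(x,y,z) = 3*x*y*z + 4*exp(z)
4*exp(z)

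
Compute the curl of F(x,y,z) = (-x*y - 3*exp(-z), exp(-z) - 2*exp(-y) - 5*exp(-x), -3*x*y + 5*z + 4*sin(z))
(-3*x + exp(-z), 3*y + 3*exp(-z), x + 5*exp(-x))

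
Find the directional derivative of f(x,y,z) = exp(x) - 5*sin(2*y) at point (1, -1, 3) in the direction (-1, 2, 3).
-sqrt(14)*(20*cos(2) + E)/14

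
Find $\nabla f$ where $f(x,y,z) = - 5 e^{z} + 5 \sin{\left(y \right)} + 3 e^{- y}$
(0, 5*cos(y) - 3*exp(-y), -5*exp(z))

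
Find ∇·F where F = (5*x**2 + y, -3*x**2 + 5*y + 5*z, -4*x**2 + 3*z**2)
10*x + 6*z + 5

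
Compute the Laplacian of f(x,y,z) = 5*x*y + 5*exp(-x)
5*exp(-x)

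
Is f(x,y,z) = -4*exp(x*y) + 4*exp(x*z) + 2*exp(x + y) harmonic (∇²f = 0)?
No, ∇²f = -4*x**2*exp(x*y) + 4*x**2*exp(x*z) - 4*y**2*exp(x*y) + 4*z**2*exp(x*z) + 4*exp(x + y)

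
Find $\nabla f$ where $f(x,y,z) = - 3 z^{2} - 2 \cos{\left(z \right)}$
(0, 0, -6*z + 2*sin(z))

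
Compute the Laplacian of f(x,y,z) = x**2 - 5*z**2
-8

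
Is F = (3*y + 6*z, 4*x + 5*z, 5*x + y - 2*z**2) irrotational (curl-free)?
No, ∇×F = (-4, 1, 1)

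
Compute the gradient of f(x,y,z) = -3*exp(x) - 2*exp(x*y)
(-2*y*exp(x*y) - 3*exp(x), -2*x*exp(x*y), 0)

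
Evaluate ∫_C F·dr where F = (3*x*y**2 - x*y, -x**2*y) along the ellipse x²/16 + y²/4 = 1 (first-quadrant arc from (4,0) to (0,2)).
-160/3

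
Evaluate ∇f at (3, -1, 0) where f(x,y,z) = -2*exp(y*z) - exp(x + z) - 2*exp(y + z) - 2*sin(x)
(-exp(3) - 2*cos(3), -2*exp(-1), -exp(3) - 2*exp(-1) + 2)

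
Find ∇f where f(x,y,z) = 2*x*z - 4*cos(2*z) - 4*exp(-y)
(2*z, 4*exp(-y), 2*x + 8*sin(2*z))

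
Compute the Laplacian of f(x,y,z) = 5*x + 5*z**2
10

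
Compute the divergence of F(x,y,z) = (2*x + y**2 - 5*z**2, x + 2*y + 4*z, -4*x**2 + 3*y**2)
4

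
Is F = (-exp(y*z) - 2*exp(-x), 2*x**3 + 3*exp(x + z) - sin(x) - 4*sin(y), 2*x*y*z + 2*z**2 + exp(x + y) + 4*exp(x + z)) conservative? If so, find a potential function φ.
No, ∇×F = (2*x*z + exp(x + y) - 3*exp(x + z), -2*y*z - y*exp(y*z) - exp(x + y) - 4*exp(x + z), 6*x**2 + z*exp(y*z) + 3*exp(x + z) - cos(x)) ≠ 0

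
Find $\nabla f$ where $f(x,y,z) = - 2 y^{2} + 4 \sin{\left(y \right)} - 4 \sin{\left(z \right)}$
(0, -4*y + 4*cos(y), -4*cos(z))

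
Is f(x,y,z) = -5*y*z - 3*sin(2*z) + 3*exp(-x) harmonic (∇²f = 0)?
No, ∇²f = 12*sin(2*z) + 3*exp(-x)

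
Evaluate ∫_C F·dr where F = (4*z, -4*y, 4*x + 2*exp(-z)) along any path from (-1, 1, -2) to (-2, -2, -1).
-6 - 2*E + 2*exp(2)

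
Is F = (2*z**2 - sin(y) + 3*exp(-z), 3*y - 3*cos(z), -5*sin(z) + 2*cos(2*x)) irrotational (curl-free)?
No, ∇×F = (-3*sin(z), 4*z + 4*sin(2*x) - 3*exp(-z), cos(y))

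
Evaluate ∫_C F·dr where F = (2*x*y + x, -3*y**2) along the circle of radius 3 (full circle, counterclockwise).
0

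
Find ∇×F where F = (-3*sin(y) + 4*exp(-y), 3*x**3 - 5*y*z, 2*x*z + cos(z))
(5*y, -2*z, 9*x**2 + 3*cos(y) + 4*exp(-y))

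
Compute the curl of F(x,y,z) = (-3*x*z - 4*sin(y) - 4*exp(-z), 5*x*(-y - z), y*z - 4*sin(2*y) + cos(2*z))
(5*x + z - 8*cos(2*y), -3*x + 4*exp(-z), -5*y - 5*z + 4*cos(y))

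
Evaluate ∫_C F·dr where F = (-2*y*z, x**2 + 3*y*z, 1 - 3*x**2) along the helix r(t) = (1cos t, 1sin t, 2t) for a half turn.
pi*(-5 + 2*pi)/2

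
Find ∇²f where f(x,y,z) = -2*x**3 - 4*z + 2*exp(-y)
-12*x + 2*exp(-y)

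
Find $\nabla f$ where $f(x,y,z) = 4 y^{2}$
(0, 8*y, 0)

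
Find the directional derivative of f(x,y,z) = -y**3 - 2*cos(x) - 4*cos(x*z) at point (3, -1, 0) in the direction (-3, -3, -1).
3*sqrt(19)*(3 - 2*sin(3))/19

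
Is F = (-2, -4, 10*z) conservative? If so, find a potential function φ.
Yes, F is conservative. φ = -2*x - 4*y + 5*z**2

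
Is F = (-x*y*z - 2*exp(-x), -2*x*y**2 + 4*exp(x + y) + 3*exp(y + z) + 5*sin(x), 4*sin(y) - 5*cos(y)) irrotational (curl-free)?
No, ∇×F = (-3*exp(y + z) + 5*sin(y) + 4*cos(y), -x*y, x*z - 2*y**2 + 4*exp(x + y) + 5*cos(x))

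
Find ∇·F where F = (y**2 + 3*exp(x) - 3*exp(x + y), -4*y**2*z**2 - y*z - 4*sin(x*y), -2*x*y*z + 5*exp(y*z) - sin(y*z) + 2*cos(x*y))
-2*x*y - 4*x*cos(x*y) - 8*y*z**2 + 5*y*exp(y*z) - y*cos(y*z) - z + 3*exp(x) - 3*exp(x + y)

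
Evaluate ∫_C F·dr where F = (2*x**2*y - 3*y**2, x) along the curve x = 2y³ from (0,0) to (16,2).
4808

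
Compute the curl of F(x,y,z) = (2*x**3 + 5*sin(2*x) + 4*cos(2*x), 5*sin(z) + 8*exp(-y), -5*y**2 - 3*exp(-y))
(-10*y - 5*cos(z) + 3*exp(-y), 0, 0)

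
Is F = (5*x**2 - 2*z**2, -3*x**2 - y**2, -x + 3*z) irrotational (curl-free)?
No, ∇×F = (0, 1 - 4*z, -6*x)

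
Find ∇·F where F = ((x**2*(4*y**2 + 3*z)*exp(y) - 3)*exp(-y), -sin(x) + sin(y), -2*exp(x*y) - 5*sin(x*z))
8*x*y**2 + 6*x*z - 5*x*cos(x*z) + cos(y)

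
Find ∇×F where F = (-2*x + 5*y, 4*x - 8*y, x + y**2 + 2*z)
(2*y, -1, -1)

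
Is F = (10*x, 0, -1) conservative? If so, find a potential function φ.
Yes, F is conservative. φ = 5*x**2 - z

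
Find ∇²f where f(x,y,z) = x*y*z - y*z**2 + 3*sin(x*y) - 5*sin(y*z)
-3*x**2*sin(x*y) - 3*y**2*sin(x*y) + y*(5*y*sin(y*z) - 2) + 5*z**2*sin(y*z)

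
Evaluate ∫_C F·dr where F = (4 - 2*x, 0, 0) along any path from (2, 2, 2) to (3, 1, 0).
-1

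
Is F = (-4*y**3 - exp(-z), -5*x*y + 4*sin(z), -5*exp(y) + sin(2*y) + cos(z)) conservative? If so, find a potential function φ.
No, ∇×F = (-5*exp(y) + 2*cos(2*y) - 4*cos(z), exp(-z), y*(12*y - 5)) ≠ 0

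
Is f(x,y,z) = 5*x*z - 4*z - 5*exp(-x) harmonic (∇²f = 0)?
No, ∇²f = -5*exp(-x)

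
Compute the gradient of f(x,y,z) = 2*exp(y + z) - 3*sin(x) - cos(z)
(-3*cos(x), 2*exp(y + z), 2*exp(y + z) + sin(z))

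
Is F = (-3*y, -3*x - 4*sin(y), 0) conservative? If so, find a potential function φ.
Yes, F is conservative. φ = -3*x*y + 4*cos(y)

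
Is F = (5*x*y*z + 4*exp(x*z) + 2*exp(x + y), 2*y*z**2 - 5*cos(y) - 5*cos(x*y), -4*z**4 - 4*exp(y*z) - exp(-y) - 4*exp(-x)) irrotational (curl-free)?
No, ∇×F = ((-4*z*(y + exp(y*z))*exp(y) + 1)*exp(-y), 5*x*y + 4*x*exp(x*z) - 4*exp(-x), -5*x*z + 5*y*sin(x*y) - 2*exp(x + y))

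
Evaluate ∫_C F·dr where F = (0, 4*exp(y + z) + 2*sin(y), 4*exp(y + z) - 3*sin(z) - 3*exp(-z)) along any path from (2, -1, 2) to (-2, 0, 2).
-4*E - 2 + 2*cos(1) + 4*exp(2)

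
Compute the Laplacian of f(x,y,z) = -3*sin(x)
3*sin(x)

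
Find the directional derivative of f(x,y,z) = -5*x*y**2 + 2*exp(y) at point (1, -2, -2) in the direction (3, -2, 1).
2*sqrt(14)*(-25*exp(2) - 1)*exp(-2)/7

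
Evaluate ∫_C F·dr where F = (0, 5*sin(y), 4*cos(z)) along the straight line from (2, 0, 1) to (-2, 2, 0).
-4*sin(1) - 5*cos(2) + 5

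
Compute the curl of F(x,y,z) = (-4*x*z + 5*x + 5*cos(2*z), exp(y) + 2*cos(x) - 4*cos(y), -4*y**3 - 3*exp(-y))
(-12*y**2 + 3*exp(-y), -4*x - 10*sin(2*z), -2*sin(x))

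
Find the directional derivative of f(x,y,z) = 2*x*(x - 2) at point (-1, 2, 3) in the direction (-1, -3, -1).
8*sqrt(11)/11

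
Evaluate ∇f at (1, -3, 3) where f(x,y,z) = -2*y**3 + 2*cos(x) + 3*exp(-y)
(-2*sin(1), -3*exp(3) - 54, 0)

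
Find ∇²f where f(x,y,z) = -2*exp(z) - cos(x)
-2*exp(z) + cos(x)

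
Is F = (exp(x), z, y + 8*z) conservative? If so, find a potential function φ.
Yes, F is conservative. φ = y*z + 4*z**2 + exp(x)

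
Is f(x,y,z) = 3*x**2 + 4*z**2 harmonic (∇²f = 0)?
No, ∇²f = 14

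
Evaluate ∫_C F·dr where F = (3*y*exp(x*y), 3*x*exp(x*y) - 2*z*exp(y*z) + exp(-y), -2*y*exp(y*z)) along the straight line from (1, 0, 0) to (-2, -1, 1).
(-exp(2) - 2 + 3*exp(3))*exp(-1)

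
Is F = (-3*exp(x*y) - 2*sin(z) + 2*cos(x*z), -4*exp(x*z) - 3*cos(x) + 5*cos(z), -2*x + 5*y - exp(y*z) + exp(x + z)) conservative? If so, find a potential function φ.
No, ∇×F = (4*x*exp(x*z) - z*exp(y*z) + 5*sin(z) + 5, -2*x*sin(x*z) - exp(x + z) - 2*cos(z) + 2, 3*x*exp(x*y) - 4*z*exp(x*z) + 3*sin(x)) ≠ 0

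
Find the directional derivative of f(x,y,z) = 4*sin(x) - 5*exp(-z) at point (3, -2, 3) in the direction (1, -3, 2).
sqrt(14)*(2*exp(3)*cos(3) + 5)*exp(-3)/7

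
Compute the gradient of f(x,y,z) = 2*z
(0, 0, 2)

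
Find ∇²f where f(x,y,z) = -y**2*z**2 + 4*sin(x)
-2*y**2 - 2*z**2 - 4*sin(x)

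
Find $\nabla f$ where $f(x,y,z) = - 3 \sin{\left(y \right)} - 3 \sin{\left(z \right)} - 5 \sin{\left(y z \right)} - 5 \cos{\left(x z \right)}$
(5*z*sin(x*z), -5*z*cos(y*z) - 3*cos(y), 5*x*sin(x*z) - 5*y*cos(y*z) - 3*cos(z))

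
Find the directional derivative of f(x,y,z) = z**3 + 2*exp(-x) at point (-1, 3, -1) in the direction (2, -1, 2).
2 - 4*E/3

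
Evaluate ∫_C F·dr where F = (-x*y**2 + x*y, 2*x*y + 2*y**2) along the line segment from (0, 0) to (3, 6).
153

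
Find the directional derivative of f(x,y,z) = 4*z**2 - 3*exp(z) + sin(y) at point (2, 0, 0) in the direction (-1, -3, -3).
6*sqrt(19)/19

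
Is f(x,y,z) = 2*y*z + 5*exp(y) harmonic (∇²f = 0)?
No, ∇²f = 5*exp(y)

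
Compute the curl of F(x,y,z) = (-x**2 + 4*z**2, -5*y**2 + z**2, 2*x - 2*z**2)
(-2*z, 8*z - 2, 0)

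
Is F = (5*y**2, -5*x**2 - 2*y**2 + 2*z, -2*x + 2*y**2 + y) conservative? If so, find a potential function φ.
No, ∇×F = (4*y - 1, 2, -10*x - 10*y) ≠ 0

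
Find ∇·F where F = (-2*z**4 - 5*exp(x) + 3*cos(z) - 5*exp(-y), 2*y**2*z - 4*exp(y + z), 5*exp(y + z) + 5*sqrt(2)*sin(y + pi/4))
4*y*z - 5*exp(x) + exp(y + z)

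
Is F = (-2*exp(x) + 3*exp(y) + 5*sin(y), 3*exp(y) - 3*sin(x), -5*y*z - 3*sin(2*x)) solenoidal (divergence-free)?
No, ∇·F = -5*y - 2*exp(x) + 3*exp(y)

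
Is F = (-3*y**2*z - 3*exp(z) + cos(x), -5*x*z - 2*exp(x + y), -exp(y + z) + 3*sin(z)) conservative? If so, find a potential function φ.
No, ∇×F = (5*x - exp(y + z), -3*y**2 - 3*exp(z), 6*y*z - 5*z - 2*exp(x + y)) ≠ 0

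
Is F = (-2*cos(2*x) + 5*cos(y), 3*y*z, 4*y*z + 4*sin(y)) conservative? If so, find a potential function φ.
No, ∇×F = (-3*y + 4*z + 4*cos(y), 0, 5*sin(y)) ≠ 0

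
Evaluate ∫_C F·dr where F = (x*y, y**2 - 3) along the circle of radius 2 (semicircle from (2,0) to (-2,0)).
0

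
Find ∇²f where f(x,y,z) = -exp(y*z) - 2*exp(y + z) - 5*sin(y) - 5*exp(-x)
-y**2*exp(y*z) - z**2*exp(y*z) - 4*exp(y + z) + 5*sin(y) - 5*exp(-x)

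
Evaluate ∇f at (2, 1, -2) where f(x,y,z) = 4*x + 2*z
(4, 0, 2)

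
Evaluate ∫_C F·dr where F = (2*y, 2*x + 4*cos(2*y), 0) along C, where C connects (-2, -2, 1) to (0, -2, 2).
-8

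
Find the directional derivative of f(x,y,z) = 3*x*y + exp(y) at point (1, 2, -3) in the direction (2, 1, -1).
sqrt(6)*(exp(2) + 15)/6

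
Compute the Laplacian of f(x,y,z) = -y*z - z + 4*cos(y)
-4*cos(y)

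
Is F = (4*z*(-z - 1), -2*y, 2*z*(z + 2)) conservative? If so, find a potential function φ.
No, ∇×F = (0, -8*z - 4, 0) ≠ 0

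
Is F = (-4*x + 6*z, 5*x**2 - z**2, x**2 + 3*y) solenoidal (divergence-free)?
No, ∇·F = -4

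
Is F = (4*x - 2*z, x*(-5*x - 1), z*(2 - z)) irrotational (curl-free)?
No, ∇×F = (0, -2, -10*x - 1)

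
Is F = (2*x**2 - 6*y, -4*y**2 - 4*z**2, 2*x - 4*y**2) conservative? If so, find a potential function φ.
No, ∇×F = (-8*y + 8*z, -2, 6) ≠ 0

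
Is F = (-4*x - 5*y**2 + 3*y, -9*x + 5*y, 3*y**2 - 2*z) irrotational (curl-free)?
No, ∇×F = (6*y, 0, 10*y - 12)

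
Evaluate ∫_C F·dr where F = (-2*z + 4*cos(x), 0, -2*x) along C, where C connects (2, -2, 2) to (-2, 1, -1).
4 - 8*sin(2)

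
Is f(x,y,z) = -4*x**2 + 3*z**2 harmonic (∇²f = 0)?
No, ∇²f = -2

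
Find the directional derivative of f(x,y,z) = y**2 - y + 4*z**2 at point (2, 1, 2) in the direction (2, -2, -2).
-17*sqrt(3)/3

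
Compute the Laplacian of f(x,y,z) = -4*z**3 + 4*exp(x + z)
-24*z + 8*exp(x + z)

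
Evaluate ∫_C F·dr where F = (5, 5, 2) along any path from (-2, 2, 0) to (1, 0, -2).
1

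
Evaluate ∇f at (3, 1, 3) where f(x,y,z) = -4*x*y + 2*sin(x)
(-4 + 2*cos(3), -12, 0)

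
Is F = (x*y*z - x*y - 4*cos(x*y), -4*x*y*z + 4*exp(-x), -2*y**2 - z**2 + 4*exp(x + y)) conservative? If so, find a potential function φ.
No, ∇×F = (4*x*y - 4*y + 4*exp(x + y), x*y - 4*exp(x + y), -x*z - 4*x*sin(x*y) + x - 4*y*z - 4*exp(-x)) ≠ 0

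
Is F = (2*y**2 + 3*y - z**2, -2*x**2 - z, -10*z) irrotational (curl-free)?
No, ∇×F = (1, -2*z, -4*x - 4*y - 3)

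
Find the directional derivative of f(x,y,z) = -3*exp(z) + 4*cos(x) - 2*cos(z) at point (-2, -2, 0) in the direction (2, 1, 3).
sqrt(14)*(-9 + 8*sin(2))/14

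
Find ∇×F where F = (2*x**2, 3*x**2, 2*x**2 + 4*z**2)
(0, -4*x, 6*x)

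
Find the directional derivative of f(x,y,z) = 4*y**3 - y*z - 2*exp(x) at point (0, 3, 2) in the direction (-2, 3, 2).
316*sqrt(17)/17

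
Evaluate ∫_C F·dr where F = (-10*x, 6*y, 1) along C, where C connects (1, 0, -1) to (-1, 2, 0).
13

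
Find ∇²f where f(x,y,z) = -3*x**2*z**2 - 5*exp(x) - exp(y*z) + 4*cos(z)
-6*x**2 - y**2*exp(y*z) - z**2*exp(y*z) - 6*z**2 - 5*exp(x) - 4*cos(z)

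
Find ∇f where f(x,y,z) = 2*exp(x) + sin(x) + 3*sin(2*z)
(2*exp(x) + cos(x), 0, 6*cos(2*z))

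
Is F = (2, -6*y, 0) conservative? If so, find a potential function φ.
Yes, F is conservative. φ = 2*x - 3*y**2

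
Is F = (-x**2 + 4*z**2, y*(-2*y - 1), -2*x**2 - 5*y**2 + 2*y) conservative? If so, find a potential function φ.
No, ∇×F = (2 - 10*y, 4*x + 8*z, 0) ≠ 0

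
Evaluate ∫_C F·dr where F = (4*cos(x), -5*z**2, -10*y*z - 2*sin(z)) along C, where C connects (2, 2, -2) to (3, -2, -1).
-4*sin(2) + 4*sin(3) - 2*cos(2) + 2*cos(1) + 50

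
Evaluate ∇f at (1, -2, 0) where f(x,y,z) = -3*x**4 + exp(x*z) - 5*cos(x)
(-12 + 5*sin(1), 0, 1)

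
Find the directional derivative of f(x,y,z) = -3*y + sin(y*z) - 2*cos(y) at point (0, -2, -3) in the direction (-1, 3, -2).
-sqrt(14)*(5*cos(6) + 6*sin(2) + 9)/14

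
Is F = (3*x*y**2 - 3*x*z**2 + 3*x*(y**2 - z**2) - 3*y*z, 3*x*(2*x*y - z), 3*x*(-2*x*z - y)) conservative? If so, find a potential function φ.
Yes, F is conservative. φ = 3*x*(x*y**2 - x*z**2 - y*z)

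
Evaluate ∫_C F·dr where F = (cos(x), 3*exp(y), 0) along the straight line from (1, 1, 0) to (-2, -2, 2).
-3*E - sin(2) - sin(1) + 3*exp(-2)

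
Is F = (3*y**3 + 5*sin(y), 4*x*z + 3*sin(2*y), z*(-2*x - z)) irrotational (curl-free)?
No, ∇×F = (-4*x, 2*z, -9*y**2 + 4*z - 5*cos(y))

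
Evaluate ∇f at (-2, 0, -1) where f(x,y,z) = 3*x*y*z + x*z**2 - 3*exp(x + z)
(1 - 3*exp(-3), 6, 4 - 3*exp(-3))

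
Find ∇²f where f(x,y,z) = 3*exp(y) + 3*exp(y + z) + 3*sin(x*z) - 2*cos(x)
-3*x**2*sin(x*z) - 3*z**2*sin(x*z) + 3*exp(y) + 6*exp(y + z) + 2*cos(x)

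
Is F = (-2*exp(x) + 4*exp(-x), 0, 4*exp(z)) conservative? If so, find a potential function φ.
Yes, F is conservative. φ = -2*exp(x) + 4*exp(z) - 4*exp(-x)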